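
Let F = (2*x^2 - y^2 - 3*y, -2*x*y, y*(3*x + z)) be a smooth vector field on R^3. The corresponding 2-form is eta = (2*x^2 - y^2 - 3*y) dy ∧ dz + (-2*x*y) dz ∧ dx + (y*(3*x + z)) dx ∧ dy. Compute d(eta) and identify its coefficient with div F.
d(eta) = (2*x + y) dx ∧ dy ∧ dz; div F = 2*x + y

For a 2-form in R^3 of the form above, applying d gives a 3-form with coefficient ∂P/∂x + ∂Q/∂y + ∂R/∂z:
  ∂P/∂x = 4*x
  ∂Q/∂y = -2*x
  ∂R/∂z = y
Sum = 2*x + y, which is exactly div F.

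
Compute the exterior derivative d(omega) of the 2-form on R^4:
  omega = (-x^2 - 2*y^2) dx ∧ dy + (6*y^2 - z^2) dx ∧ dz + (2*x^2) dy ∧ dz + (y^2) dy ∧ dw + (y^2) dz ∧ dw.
d(omega) = (4*x - 12*y) dx ∧ dy ∧ dz + (2*y) dy ∧ dz ∧ dw

For a 2-form omega = sum_{i<j} g_{ij} dx_i ∧ dx_j, the exterior derivative is
  d(omega) = sum_{i<j} d(g_{ij}) ∧ dx_i ∧ dx_j = sum_{i<j, k} (∂g_{ij}/∂x_k) dx_k ∧ dx_i ∧ dx_j.
Expand each term, using dx_k ∧ dx_i ∧ dx_j = sgn(permutation) dx_{(a)} ∧ dx_{(b)} ∧ dx_{(c)} with (a < b < c) sorted:
  d(6*y^2 - z^2) includes (∂/∂y)(6*y^2 - z^2) dy = (12*y) dy, which multiplied by dx ∧ dz gives (-12*y) dx ∧ dy ∧ dz
  d(2*x^2) includes (∂/∂x)(2*x^2) dx = (4*x) dx, which multiplied by dy ∧ dz gives (4*x) dx ∧ dy ∧ dz
  d(y^2) includes (∂/∂y)(y^2) dy = (2*y) dy, which multiplied by dz ∧ dw gives (2*y) dy ∧ dz ∧ dw
Collecting like 3-forms: d(omega) = (4*x - 12*y) dx ∧ dy ∧ dz + (2*y) dy ∧ dz ∧ dw.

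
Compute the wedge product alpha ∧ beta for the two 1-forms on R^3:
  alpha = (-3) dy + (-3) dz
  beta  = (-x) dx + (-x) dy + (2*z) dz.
alpha ∧ beta = (-3*x) dx ∧ dy + (-3*x - 6*z) dy ∧ dz + (-3*x) dx ∧ dz

Distribute the wedge, using dx_i ∧ dx_j = -dx_j ∧ dx_i and dx_i ∧ dx_i = 0. For each pair (i, j) with i < j, the coefficient of dx_i ∧ dx_j in alpha ∧ beta is (alpha_i * beta_j - alpha_j * beta_i). Collecting: alpha ∧ beta = (-3*x) dx ∧ dy + (-3*x - 6*z) dy ∧ dz + (-3*x) dx ∧ dz.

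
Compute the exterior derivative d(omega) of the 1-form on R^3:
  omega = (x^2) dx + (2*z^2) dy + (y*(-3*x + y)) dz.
d(omega) = (-3*y) dx ∧ dz + (-3*x + 2*y - 4*z) dy ∧ dz

For a 1-form omega = sum_i f_i dx_i, the exterior derivative is
  d(omega) = sum_{i < j} (∂f_j/∂x_i - ∂f_i/∂x_j) dx_i ∧ dx_j.
  coefficient of dx ∧ dz: ∂f_3/∂x - ∂f_1/∂z = ∂(y*(-3*x + y))/∂x - ∂(x^2)/∂z = -3*y
  coefficient of dy ∧ dz: ∂f_3/∂y - ∂f_2/∂z = ∂(y*(-3*x + y))/∂y - ∂(2*z^2)/∂z = -3*x + 2*y - 4*z
Assembling: d(omega) = (-3*y) dx ∧ dz + (-3*x + 2*y - 4*z) dy ∧ dz.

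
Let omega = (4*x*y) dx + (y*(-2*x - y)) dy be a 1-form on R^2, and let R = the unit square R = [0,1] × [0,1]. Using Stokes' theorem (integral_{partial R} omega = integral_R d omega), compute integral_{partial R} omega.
integral_(partial R) omega = -3

Stokes: integral_partial_R omega = integral_R d omega with d omega = (∂Q/∂x - ∂P/∂y) dx ∧ dy.
  ∂Q/∂x = -2*y
  ∂P/∂y = 4*x
  integrand = ∂Q/∂x - ∂P/∂y = -4*x - 2*y.
Integrating over R: integral_0^1 integral_0^1 (-4*x - 2*y) dx dy = -3.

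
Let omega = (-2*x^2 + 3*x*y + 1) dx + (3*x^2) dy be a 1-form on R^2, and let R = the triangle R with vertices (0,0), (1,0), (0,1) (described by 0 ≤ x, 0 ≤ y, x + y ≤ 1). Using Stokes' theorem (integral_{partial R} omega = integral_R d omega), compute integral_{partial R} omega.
integral_(partial R) omega = 1/2

Stokes: integral_partial_R omega = integral_R d omega with d omega = (∂Q/∂x - ∂P/∂y) dx ∧ dy.
  ∂Q/∂x = 6*x
  ∂P/∂y = 3*x
  integrand = ∂Q/∂x - ∂P/∂y = 3*x.
Integrating over R: integral_0^1 integral_0^{1-x} (3*x) dy dx = 1/2.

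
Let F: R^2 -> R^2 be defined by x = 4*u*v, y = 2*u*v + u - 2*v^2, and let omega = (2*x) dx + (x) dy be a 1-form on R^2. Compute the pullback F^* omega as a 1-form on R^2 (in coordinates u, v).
F^* omega = (4*u*v*(10*v + 1)) du + (8*u*v*(5*u - 2*v)) dv

Using F^*(f dg) = (f ∘ F) d(g ∘ F), substitute each coordinate x_i by F_i(u, v) in f_i, and replace dx_i by d F_i = (∂F_i/∂u) du + (∂F_i/∂v) dv.
  For the x component: f_1(F) = 8*u*v; d F_1 = (4*v) du + (4*u) dv
  For the y component: f_2(F) = 4*u*v; d F_2 = (2*v + 1) du + (2*u - 4*v) dv
Combining and collecting du, dv coefficients:
  coeff of du: 4*u*v*(10*v + 1)
  coeff of dv: 8*u*v*(5*u - 2*v)
F^* omega = (4*u*v*(10*v + 1)) du + (8*u*v*(5*u - 2*v)) dv.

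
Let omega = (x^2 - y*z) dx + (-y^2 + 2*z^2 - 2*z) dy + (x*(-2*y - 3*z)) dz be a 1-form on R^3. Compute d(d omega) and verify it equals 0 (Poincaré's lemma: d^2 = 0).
d(d omega) = 0

Step 1: d omega = sum_{i<j} (∂f_j/∂x_i - ∂f_i/∂x_j) dx_i ∧ dx_j:
  coeff of dx ∧ dy: z
  coeff of dx ∧ dz: -y - 3*z
  coeff of dy ∧ dz: -2*x - 4*z + 2
Step 2: Apply d again to each 2-form coefficient. The only possible 3-form in R^3 is dx ∧ dy ∧ dz, with coefficient
  ∂(coeff of dy∧dz)/∂x - ∂(coeff of dx∧dz)/∂y + ∂(coeff of dx∧dy)/∂z
  = ∂/∂x (-2*x - 4*z + 2) - ∂/∂y (-y - 3*z) + ∂/∂z (z).
Each of these terms simplifies to sums of mixed partials that cancel in pairs. The result is 0 (by equality of mixed partials for smooth functions — Schwarz / Clairaut).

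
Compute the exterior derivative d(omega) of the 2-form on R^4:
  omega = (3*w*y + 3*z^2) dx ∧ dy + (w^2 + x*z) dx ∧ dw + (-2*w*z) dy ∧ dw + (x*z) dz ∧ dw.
d(omega) = (6*z) dx ∧ dy ∧ dz + (3*y) dx ∧ dy ∧ dw + (-x + z) dx ∧ dz ∧ dw + (2*w) dy ∧ dz ∧ dw

For a 2-form omega = sum_{i<j} g_{ij} dx_i ∧ dx_j, the exterior derivative is
  d(omega) = sum_{i<j} d(g_{ij}) ∧ dx_i ∧ dx_j = sum_{i<j, k} (∂g_{ij}/∂x_k) dx_k ∧ dx_i ∧ dx_j.
Expand each term, using dx_k ∧ dx_i ∧ dx_j = sgn(permutation) dx_{(a)} ∧ dx_{(b)} ∧ dx_{(c)} with (a < b < c) sorted:
  d(3*w*y + 3*z^2) includes (∂/∂z)(3*w*y + 3*z^2) dz = (6*z) dz, which multiplied by dx ∧ dy gives (6*z) dx ∧ dy ∧ dz
  d(3*w*y + 3*z^2) includes (∂/∂w)(3*w*y + 3*z^2) dw = (3*y) dw, which multiplied by dx ∧ dy gives (3*y) dx ∧ dy ∧ dw
  d(w^2 + x*z) includes (∂/∂z)(w^2 + x*z) dz = (x) dz, which multiplied by dx ∧ dw gives (-x) dx ∧ dz ∧ dw
  d(-2*w*z) includes (∂/∂z)(-2*w*z) dz = (-2*w) dz, which multiplied by dy ∧ dw gives (2*w) dy ∧ dz ∧ dw
  d(x*z) includes (∂/∂x)(x*z) dx = (z) dx, which multiplied by dz ∧ dw gives (z) dx ∧ dz ∧ dw
Collecting like 3-forms: d(omega) = (6*z) dx ∧ dy ∧ dz + (3*y) dx ∧ dy ∧ dw + (-x + z) dx ∧ dz ∧ dw + (2*w) dy ∧ dz ∧ dw.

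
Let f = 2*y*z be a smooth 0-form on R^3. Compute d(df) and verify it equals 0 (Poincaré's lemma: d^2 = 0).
d(df) = 0

Step 1: df = sum_i (∂f/∂x_i) dx_i = (0) dx + (2*z) dy + (2*y) dz.
Step 2: Apply d again. Using the 1-form formula, the coefficient of dx ∧ dy in d(df) is ∂^2 f/∂x ∂y - ∂^2 f/∂y ∂x = (0) - (0) = 0 (equality of mixed partials for smooth f).
Similarly for dx ∧ dz and dy ∧ dz — all coefficients vanish. So d(df) = 0.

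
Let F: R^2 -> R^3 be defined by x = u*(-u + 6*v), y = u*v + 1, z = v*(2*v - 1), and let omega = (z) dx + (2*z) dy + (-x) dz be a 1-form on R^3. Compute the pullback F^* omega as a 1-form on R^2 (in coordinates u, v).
F^* omega = (2*v*(-2*u*v + u + 8*v^2 - 4*v)) du + (u*(4*u*v - u - 8*v^2 - 2*v)) dv

Using F^*(f dg) = (f ∘ F) d(g ∘ F), substitute each coordinate x_i by F_i(u, v) in f_i, and replace dx_i by d F_i = (∂F_i/∂u) du + (∂F_i/∂v) dv.
  For the x component: f_1(F) = v*(2*v - 1); d F_1 = (-2*u + 6*v) du + (6*u) dv
  For the y component: f_2(F) = 2*v*(2*v - 1); d F_2 = (v) du + (u) dv
  For the z component: f_3(F) = u*(u - 6*v); d F_3 = (0) du + (4*v - 1) dv
Combining and collecting du, dv coefficients:
  coeff of du: 2*v*(-2*u*v + u + 8*v^2 - 4*v)
  coeff of dv: u*(4*u*v - u - 8*v^2 - 2*v)
F^* omega = (2*v*(-2*u*v + u + 8*v^2 - 4*v)) du + (u*(4*u*v - u - 8*v^2 - 2*v)) dv.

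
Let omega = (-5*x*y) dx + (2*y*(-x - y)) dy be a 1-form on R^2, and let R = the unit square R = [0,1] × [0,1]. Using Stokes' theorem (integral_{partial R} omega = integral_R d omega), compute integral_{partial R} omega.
integral_(partial R) omega = 3/2

Stokes: integral_partial_R omega = integral_R d omega with d omega = (∂Q/∂x - ∂P/∂y) dx ∧ dy.
  ∂Q/∂x = -2*y
  ∂P/∂y = -5*x
  integrand = ∂Q/∂x - ∂P/∂y = 5*x - 2*y.
Integrating over R: integral_0^1 integral_0^1 (5*x - 2*y) dx dy = 3/2.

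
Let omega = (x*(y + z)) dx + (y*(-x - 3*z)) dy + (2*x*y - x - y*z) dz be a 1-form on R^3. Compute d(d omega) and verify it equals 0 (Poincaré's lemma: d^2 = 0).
d(d omega) = 0

Step 1: d omega = sum_{i<j} (∂f_j/∂x_i - ∂f_i/∂x_j) dx_i ∧ dx_j:
  coeff of dx ∧ dy: -x - y
  coeff of dx ∧ dz: -x + 2*y - 1
  coeff of dy ∧ dz: 2*x + 3*y - z
Step 2: Apply d again to each 2-form coefficient. The only possible 3-form in R^3 is dx ∧ dy ∧ dz, with coefficient
  ∂(coeff of dy∧dz)/∂x - ∂(coeff of dx∧dz)/∂y + ∂(coeff of dx∧dy)/∂z
  = ∂/∂x (2*x + 3*y - z) - ∂/∂y (-x + 2*y - 1) + ∂/∂z (-x - y).
Each of these terms simplifies to sums of mixed partials that cancel in pairs. The result is 0 (by equality of mixed partials for smooth functions — Schwarz / Clairaut).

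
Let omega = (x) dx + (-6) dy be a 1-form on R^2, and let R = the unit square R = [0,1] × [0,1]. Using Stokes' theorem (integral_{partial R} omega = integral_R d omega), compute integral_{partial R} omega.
integral_(partial R) omega = 0

Stokes: integral_partial_R omega = integral_R d omega with d omega = (∂Q/∂x - ∂P/∂y) dx ∧ dy.
  ∂Q/∂x = 0
  ∂P/∂y = 0
  integrand = ∂Q/∂x - ∂P/∂y = 0.
Integrating over R: integral_0^1 integral_0^1 (0) dx dy = 0.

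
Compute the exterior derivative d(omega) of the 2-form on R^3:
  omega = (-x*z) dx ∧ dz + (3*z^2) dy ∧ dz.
d(omega) = 0

For a 2-form omega = sum_{i<j} g_{ij} dx_i ∧ dx_j, the exterior derivative is
  d(omega) = sum_{i<j} d(g_{ij}) ∧ dx_i ∧ dx_j = sum_{i<j, k} (∂g_{ij}/∂x_k) dx_k ∧ dx_i ∧ dx_j.
Expand each term, using dx_k ∧ dx_i ∧ dx_j = sgn(permutation) dx_{(a)} ∧ dx_{(b)} ∧ dx_{(c)} with (a < b < c) sorted:

Collecting like 3-forms: d(omega) = 0.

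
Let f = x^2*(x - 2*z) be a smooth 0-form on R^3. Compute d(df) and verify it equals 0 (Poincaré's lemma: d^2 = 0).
d(df) = 0

Step 1: df = sum_i (∂f/∂x_i) dx_i = (x*(3*x - 4*z)) dx + (0) dy + (-2*x^2) dz.
Step 2: Apply d again. Using the 1-form formula, the coefficient of dx ∧ dy in d(df) is ∂^2 f/∂x ∂y - ∂^2 f/∂y ∂x = (0) - (0) = 0 (equality of mixed partials for smooth f).
Similarly for dx ∧ dz and dy ∧ dz — all coefficients vanish. So d(df) = 0.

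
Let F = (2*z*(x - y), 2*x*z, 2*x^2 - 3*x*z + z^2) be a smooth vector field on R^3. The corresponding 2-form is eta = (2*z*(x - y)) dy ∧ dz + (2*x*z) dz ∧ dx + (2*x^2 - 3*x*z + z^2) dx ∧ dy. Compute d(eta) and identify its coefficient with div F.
d(eta) = (-3*x + 4*z) dx ∧ dy ∧ dz; div F = -3*x + 4*z

For a 2-form in R^3 of the form above, applying d gives a 3-form with coefficient ∂P/∂x + ∂Q/∂y + ∂R/∂z:
  ∂P/∂x = 2*z
  ∂Q/∂y = 0
  ∂R/∂z = -3*x + 2*z
Sum = -3*x + 4*z, which is exactly div F.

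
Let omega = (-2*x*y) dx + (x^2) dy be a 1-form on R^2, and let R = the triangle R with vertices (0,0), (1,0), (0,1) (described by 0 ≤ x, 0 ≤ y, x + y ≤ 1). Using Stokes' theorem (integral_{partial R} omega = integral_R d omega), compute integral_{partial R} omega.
integral_(partial R) omega = 2/3

Stokes: integral_partial_R omega = integral_R d omega with d omega = (∂Q/∂x - ∂P/∂y) dx ∧ dy.
  ∂Q/∂x = 2*x
  ∂P/∂y = -2*x
  integrand = ∂Q/∂x - ∂P/∂y = 4*x.
Integrating over R: integral_0^1 integral_0^{1-x} (4*x) dy dx = 2/3.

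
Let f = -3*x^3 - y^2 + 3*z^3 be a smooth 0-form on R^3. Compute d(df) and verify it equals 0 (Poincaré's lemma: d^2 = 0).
d(df) = 0

Step 1: df = sum_i (∂f/∂x_i) dx_i = (-9*x^2) dx + (-2*y) dy + (9*z^2) dz.
Step 2: Apply d again. Using the 1-form formula, the coefficient of dx ∧ dy in d(df) is ∂^2 f/∂x ∂y - ∂^2 f/∂y ∂x = (0) - (0) = 0 (equality of mixed partials for smooth f).
Similarly for dx ∧ dz and dy ∧ dz — all coefficients vanish. So d(df) = 0.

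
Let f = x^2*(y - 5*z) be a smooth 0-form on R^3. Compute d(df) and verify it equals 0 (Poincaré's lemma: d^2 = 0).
d(df) = 0

Step 1: df = sum_i (∂f/∂x_i) dx_i = (2*x*(y - 5*z)) dx + (x^2) dy + (-5*x^2) dz.
Step 2: Apply d again. Using the 1-form formula, the coefficient of dx ∧ dy in d(df) is ∂^2 f/∂x ∂y - ∂^2 f/∂y ∂x = (2*x) - (2*x) = 0 (equality of mixed partials for smooth f).
Similarly for dx ∧ dz and dy ∧ dz — all coefficients vanish. So d(df) = 0.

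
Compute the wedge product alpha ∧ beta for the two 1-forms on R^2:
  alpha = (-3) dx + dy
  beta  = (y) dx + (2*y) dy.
alpha ∧ beta = (-7*y) dx ∧ dy

Distribute the wedge, using dx_i ∧ dx_j = -dx_j ∧ dx_i and dx_i ∧ dx_i = 0. For each pair (i, j) with i < j, the coefficient of dx_i ∧ dx_j in alpha ∧ beta is (alpha_i * beta_j - alpha_j * beta_i). Collecting: alpha ∧ beta = (-7*y) dx ∧ dy.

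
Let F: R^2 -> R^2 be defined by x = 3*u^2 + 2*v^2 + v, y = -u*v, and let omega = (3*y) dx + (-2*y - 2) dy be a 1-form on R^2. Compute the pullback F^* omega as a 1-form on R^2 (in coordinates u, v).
F^* omega = (2*v*(-9*u^2 - u*v + 1)) du + (u*(-2*u*v - 12*v^2 - 3*v + 2)) dv

Using F^*(f dg) = (f ∘ F) d(g ∘ F), substitute each coordinate x_i by F_i(u, v) in f_i, and replace dx_i by d F_i = (∂F_i/∂u) du + (∂F_i/∂v) dv.
  For the x component: f_1(F) = -3*u*v; d F_1 = (6*u) du + (4*v + 1) dv
  For the y component: f_2(F) = 2*u*v - 2; d F_2 = (-v) du + (-u) dv
Combining and collecting du, dv coefficients:
  coeff of du: 2*v*(-9*u^2 - u*v + 1)
  coeff of dv: u*(-2*u*v - 12*v^2 - 3*v + 2)
F^* omega = (2*v*(-9*u^2 - u*v + 1)) du + (u*(-2*u*v - 12*v^2 - 3*v + 2)) dv.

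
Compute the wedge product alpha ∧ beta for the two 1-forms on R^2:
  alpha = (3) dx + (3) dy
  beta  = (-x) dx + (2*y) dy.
alpha ∧ beta = (3*x + 6*y) dx ∧ dy

Distribute the wedge, using dx_i ∧ dx_j = -dx_j ∧ dx_i and dx_i ∧ dx_i = 0. For each pair (i, j) with i < j, the coefficient of dx_i ∧ dx_j in alpha ∧ beta is (alpha_i * beta_j - alpha_j * beta_i). Collecting: alpha ∧ beta = (3*x + 6*y) dx ∧ dy.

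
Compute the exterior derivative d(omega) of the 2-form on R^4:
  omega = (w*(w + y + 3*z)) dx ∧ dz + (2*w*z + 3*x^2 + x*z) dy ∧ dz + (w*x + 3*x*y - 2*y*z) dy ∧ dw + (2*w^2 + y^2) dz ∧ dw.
d(omega) = (-w + 6*x + z) dx ∧ dy ∧ dz + (2*w + y + 3*z) dx ∧ dz ∧ dw + (4*y + 2*z) dy ∧ dz ∧ dw + (w + 3*y) dx ∧ dy ∧ dw

For a 2-form omega = sum_{i<j} g_{ij} dx_i ∧ dx_j, the exterior derivative is
  d(omega) = sum_{i<j} d(g_{ij}) ∧ dx_i ∧ dx_j = sum_{i<j, k} (∂g_{ij}/∂x_k) dx_k ∧ dx_i ∧ dx_j.
Expand each term, using dx_k ∧ dx_i ∧ dx_j = sgn(permutation) dx_{(a)} ∧ dx_{(b)} ∧ dx_{(c)} with (a < b < c) sorted:
  d(w*(w + y + 3*z)) includes (∂/∂y)(w*(w + y + 3*z)) dy = (w) dy, which multiplied by dx ∧ dz gives (-w) dx ∧ dy ∧ dz
  d(w*(w + y + 3*z)) includes (∂/∂w)(w*(w + y + 3*z)) dw = (2*w + y + 3*z) dw, which multiplied by dx ∧ dz gives (2*w + y + 3*z) dx ∧ dz ∧ dw
  d(2*w*z + 3*x^2 + x*z) includes (∂/∂x)(2*w*z + 3*x^2 + x*z) dx = (6*x + z) dx, which multiplied by dy ∧ dz gives (6*x + z) dx ∧ dy ∧ dz
  d(2*w*z + 3*x^2 + x*z) includes (∂/∂w)(2*w*z + 3*x^2 + x*z) dw = (2*z) dw, which multiplied by dy ∧ dz gives (2*z) dy ∧ dz ∧ dw
  d(w*x + 3*x*y - 2*y*z) includes (∂/∂x)(w*x + 3*x*y - 2*y*z) dx = (w + 3*y) dx, which multiplied by dy ∧ dw gives (w + 3*y) dx ∧ dy ∧ dw
  d(w*x + 3*x*y - 2*y*z) includes (∂/∂z)(w*x + 3*x*y - 2*y*z) dz = (-2*y) dz, which multiplied by dy ∧ dw gives (2*y) dy ∧ dz ∧ dw
  d(2*w^2 + y^2) includes (∂/∂y)(2*w^2 + y^2) dy = (2*y) dy, which multiplied by dz ∧ dw gives (2*y) dy ∧ dz ∧ dw
Collecting like 3-forms: d(omega) = (-w + 6*x + z) dx ∧ dy ∧ dz + (2*w + y + 3*z) dx ∧ dz ∧ dw + (4*y + 2*z) dy ∧ dz ∧ dw + (w + 3*y) dx ∧ dy ∧ dw.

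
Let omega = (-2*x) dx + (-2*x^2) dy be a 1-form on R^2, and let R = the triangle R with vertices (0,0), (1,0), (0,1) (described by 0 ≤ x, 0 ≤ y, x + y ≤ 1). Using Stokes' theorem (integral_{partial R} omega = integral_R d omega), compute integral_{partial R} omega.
integral_(partial R) omega = -2/3

Stokes: integral_partial_R omega = integral_R d omega with d omega = (∂Q/∂x - ∂P/∂y) dx ∧ dy.
  ∂Q/∂x = -4*x
  ∂P/∂y = 0
  integrand = ∂Q/∂x - ∂P/∂y = -4*x.
Integrating over R: integral_0^1 integral_0^{1-x} (-4*x) dy dx = -2/3.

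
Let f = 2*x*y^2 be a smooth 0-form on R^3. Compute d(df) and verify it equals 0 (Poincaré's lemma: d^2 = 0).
d(df) = 0

Step 1: df = sum_i (∂f/∂x_i) dx_i = (2*y^2) dx + (4*x*y) dy + (0) dz.
Step 2: Apply d again. Using the 1-form formula, the coefficient of dx ∧ dy in d(df) is ∂^2 f/∂x ∂y - ∂^2 f/∂y ∂x = (4*y) - (4*y) = 0 (equality of mixed partials for smooth f).
Similarly for dx ∧ dz and dy ∧ dz — all coefficients vanish. So d(df) = 0.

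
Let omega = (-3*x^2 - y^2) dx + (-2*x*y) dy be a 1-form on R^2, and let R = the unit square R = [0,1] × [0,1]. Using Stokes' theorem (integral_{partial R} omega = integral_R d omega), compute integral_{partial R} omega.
integral_(partial R) omega = 0

Stokes: integral_partial_R omega = integral_R d omega with d omega = (∂Q/∂x - ∂P/∂y) dx ∧ dy.
  ∂Q/∂x = -2*y
  ∂P/∂y = -2*y
  integrand = ∂Q/∂x - ∂P/∂y = 0.
Integrating over R: integral_0^1 integral_0^1 (0) dx dy = 0.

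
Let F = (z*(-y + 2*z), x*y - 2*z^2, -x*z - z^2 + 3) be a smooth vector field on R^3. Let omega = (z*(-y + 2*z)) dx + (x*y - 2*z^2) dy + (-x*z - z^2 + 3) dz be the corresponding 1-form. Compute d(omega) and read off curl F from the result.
d(omega) = (4*z) dy ∧ dz + (-y + 5*z) dz ∧ dx + (y + z) dx ∧ dy; curl F = (4*z, -y + 5*z, y + z)

d omega = sum_{i<j} (∂f_j/∂x_i - ∂f_i/∂x_j) dx_i ∧ dx_j. Under the identification (dy ∧ dz, dz ∧ dx, dx ∧ dy) ↔ (e_x, e_y, e_z), the coefficients are exactly the components of curl F. Compute:
  ∂R/∂y - ∂Q/∂z = (0) - (-4*z) = 4*z
  ∂P/∂z - ∂R/∂x = (-y + 4*z) - (-z) = -y + 5*z
  ∂Q/∂x - ∂P/∂y = (y) - (-z) = y + z.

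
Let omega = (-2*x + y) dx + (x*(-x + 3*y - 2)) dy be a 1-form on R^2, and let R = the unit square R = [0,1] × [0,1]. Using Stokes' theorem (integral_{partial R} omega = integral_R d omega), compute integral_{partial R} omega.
integral_(partial R) omega = -5/2

Stokes: integral_partial_R omega = integral_R d omega with d omega = (∂Q/∂x - ∂P/∂y) dx ∧ dy.
  ∂Q/∂x = -2*x + 3*y - 2
  ∂P/∂y = 1
  integrand = ∂Q/∂x - ∂P/∂y = -2*x + 3*y - 3.
Integrating over R: integral_0^1 integral_0^1 (-2*x + 3*y - 3) dx dy = -5/2.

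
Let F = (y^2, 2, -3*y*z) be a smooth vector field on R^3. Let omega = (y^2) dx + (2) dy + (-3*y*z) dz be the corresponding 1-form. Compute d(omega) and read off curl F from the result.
d(omega) = (-3*z) dy ∧ dz + (0) dz ∧ dx + (-2*y) dx ∧ dy; curl F = (-3*z, 0, -2*y)

d omega = sum_{i<j} (∂f_j/∂x_i - ∂f_i/∂x_j) dx_i ∧ dx_j. Under the identification (dy ∧ dz, dz ∧ dx, dx ∧ dy) ↔ (e_x, e_y, e_z), the coefficients are exactly the components of curl F. Compute:
  ∂R/∂y - ∂Q/∂z = (-3*z) - (0) = -3*z
  ∂P/∂z - ∂R/∂x = (0) - (0) = 0
  ∂Q/∂x - ∂P/∂y = (0) - (2*y) = -2*y.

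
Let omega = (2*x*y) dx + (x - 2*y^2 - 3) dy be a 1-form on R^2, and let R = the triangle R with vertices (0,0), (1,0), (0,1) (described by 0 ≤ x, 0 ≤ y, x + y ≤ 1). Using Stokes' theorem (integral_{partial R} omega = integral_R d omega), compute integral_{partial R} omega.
integral_(partial R) omega = 1/6

Stokes: integral_partial_R omega = integral_R d omega with d omega = (∂Q/∂x - ∂P/∂y) dx ∧ dy.
  ∂Q/∂x = 1
  ∂P/∂y = 2*x
  integrand = ∂Q/∂x - ∂P/∂y = 1 - 2*x.
Integrating over R: integral_0^1 integral_0^{1-x} (1 - 2*x) dy dx = 1/6.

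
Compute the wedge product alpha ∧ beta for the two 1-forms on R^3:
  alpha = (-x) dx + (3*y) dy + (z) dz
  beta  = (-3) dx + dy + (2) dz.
alpha ∧ beta = (-x + 9*y) dx ∧ dy + (-2*x + 3*z) dx ∧ dz + (6*y - z) dy ∧ dz

Distribute the wedge, using dx_i ∧ dx_j = -dx_j ∧ dx_i and dx_i ∧ dx_i = 0. For each pair (i, j) with i < j, the coefficient of dx_i ∧ dx_j in alpha ∧ beta is (alpha_i * beta_j - alpha_j * beta_i). Collecting: alpha ∧ beta = (-x + 9*y) dx ∧ dy + (-2*x + 3*z) dx ∧ dz + (6*y - z) dy ∧ dz.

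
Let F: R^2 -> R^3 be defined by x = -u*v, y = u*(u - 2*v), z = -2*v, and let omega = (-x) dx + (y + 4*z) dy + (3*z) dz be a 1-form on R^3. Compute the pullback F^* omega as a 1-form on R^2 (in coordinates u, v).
F^* omega = (2*u^3 - 6*u^2*v + 3*u*v^2 - 16*u*v + 16*v^2) du + (-2*u^3 + 3*u^2*v + 16*u*v + 12*v) dv

Using F^*(f dg) = (f ∘ F) d(g ∘ F), substitute each coordinate x_i by F_i(u, v) in f_i, and replace dx_i by d F_i = (∂F_i/∂u) du + (∂F_i/∂v) dv.
  For the x component: f_1(F) = u*v; d F_1 = (-v) du + (-u) dv
  For the y component: f_2(F) = u^2 - 2*u*v - 8*v; d F_2 = (2*u - 2*v) du + (-2*u) dv
  For the z component: f_3(F) = -6*v; d F_3 = (0) du + (-2) dv
Combining and collecting du, dv coefficients:
  coeff of du: 2*u^3 - 6*u^2*v + 3*u*v^2 - 16*u*v + 16*v^2
  coeff of dv: -2*u^3 + 3*u^2*v + 16*u*v + 12*v
F^* omega = (2*u^3 - 6*u^2*v + 3*u*v^2 - 16*u*v + 16*v^2) du + (-2*u^3 + 3*u^2*v + 16*u*v + 12*v) dv.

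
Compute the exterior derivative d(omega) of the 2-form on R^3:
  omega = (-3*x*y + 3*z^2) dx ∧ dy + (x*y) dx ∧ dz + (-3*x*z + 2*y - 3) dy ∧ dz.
d(omega) = (-x + 3*z) dx ∧ dy ∧ dz

For a 2-form omega = sum_{i<j} g_{ij} dx_i ∧ dx_j, the exterior derivative is
  d(omega) = sum_{i<j} d(g_{ij}) ∧ dx_i ∧ dx_j = sum_{i<j, k} (∂g_{ij}/∂x_k) dx_k ∧ dx_i ∧ dx_j.
Expand each term, using dx_k ∧ dx_i ∧ dx_j = sgn(permutation) dx_{(a)} ∧ dx_{(b)} ∧ dx_{(c)} with (a < b < c) sorted:
  d(-3*x*y + 3*z^2) includes (∂/∂z)(-3*x*y + 3*z^2) dz = (6*z) dz, which multiplied by dx ∧ dy gives (6*z) dx ∧ dy ∧ dz
  d(x*y) includes (∂/∂y)(x*y) dy = (x) dy, which multiplied by dx ∧ dz gives (-x) dx ∧ dy ∧ dz
  d(-3*x*z + 2*y - 3) includes (∂/∂x)(-3*x*z + 2*y - 3) dx = (-3*z) dx, which multiplied by dy ∧ dz gives (-3*z) dx ∧ dy ∧ dz
Collecting like 3-forms: d(omega) = (-x + 3*z) dx ∧ dy ∧ dz.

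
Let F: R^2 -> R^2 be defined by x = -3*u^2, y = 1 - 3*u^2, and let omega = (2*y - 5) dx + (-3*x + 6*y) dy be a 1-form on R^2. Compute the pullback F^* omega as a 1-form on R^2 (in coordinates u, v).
F^* omega = (90*u^3 - 18*u) du

Using F^*(f dg) = (f ∘ F) d(g ∘ F), substitute each coordinate x_i by F_i(u, v) in f_i, and replace dx_i by d F_i = (∂F_i/∂u) du + (∂F_i/∂v) dv.
  For the x component: f_1(F) = -6*u^2 - 3; d F_1 = (-6*u) du + (0) dv
  For the y component: f_2(F) = 6 - 9*u^2; d F_2 = (-6*u) du + (0) dv
Combining and collecting du, dv coefficients:
  coeff of du: 90*u^3 - 18*u
  coeff of dv: 0
F^* omega = (90*u^3 - 18*u) du.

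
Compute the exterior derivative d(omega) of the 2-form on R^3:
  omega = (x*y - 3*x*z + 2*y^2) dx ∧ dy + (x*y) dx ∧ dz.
d(omega) = (-4*x) dx ∧ dy ∧ dz

For a 2-form omega = sum_{i<j} g_{ij} dx_i ∧ dx_j, the exterior derivative is
  d(omega) = sum_{i<j} d(g_{ij}) ∧ dx_i ∧ dx_j = sum_{i<j, k} (∂g_{ij}/∂x_k) dx_k ∧ dx_i ∧ dx_j.
Expand each term, using dx_k ∧ dx_i ∧ dx_j = sgn(permutation) dx_{(a)} ∧ dx_{(b)} ∧ dx_{(c)} with (a < b < c) sorted:
  d(x*y - 3*x*z + 2*y^2) includes (∂/∂z)(x*y - 3*x*z + 2*y^2) dz = (-3*x) dz, which multiplied by dx ∧ dy gives (-3*x) dx ∧ dy ∧ dz
  d(x*y) includes (∂/∂y)(x*y) dy = (x) dy, which multiplied by dx ∧ dz gives (-x) dx ∧ dy ∧ dz
Collecting like 3-forms: d(omega) = (-4*x) dx ∧ dy ∧ dz.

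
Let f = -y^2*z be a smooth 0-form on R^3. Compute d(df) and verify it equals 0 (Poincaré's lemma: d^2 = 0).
d(df) = 0

Step 1: df = sum_i (∂f/∂x_i) dx_i = (0) dx + (-2*y*z) dy + (-y^2) dz.
Step 2: Apply d again. Using the 1-form formula, the coefficient of dx ∧ dy in d(df) is ∂^2 f/∂x ∂y - ∂^2 f/∂y ∂x = (0) - (0) = 0 (equality of mixed partials for smooth f).
Similarly for dx ∧ dz and dy ∧ dz — all coefficients vanish. So d(df) = 0.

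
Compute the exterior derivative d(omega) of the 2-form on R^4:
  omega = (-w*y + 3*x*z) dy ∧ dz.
d(omega) = (3*z) dx ∧ dy ∧ dz + (-y) dy ∧ dz ∧ dw

For a 2-form omega = sum_{i<j} g_{ij} dx_i ∧ dx_j, the exterior derivative is
  d(omega) = sum_{i<j} d(g_{ij}) ∧ dx_i ∧ dx_j = sum_{i<j, k} (∂g_{ij}/∂x_k) dx_k ∧ dx_i ∧ dx_j.
Expand each term, using dx_k ∧ dx_i ∧ dx_j = sgn(permutation) dx_{(a)} ∧ dx_{(b)} ∧ dx_{(c)} with (a < b < c) sorted:
  d(-w*y + 3*x*z) includes (∂/∂x)(-w*y + 3*x*z) dx = (3*z) dx, which multiplied by dy ∧ dz gives (3*z) dx ∧ dy ∧ dz
  d(-w*y + 3*x*z) includes (∂/∂w)(-w*y + 3*x*z) dw = (-y) dw, which multiplied by dy ∧ dz gives (-y) dy ∧ dz ∧ dw
Collecting like 3-forms: d(omega) = (3*z) dx ∧ dy ∧ dz + (-y) dy ∧ dz ∧ dw.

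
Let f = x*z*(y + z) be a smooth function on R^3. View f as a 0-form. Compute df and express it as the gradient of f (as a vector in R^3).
df = (z*(y + z)) dx + (x*z) dy + (x*(y + 2*z)) dz; grad f = (z*(y + z), x*z, x*(y + 2*z))

For a 0-form f, d f = (∂f/∂x) dx + (∂f/∂y) dy + (∂f/∂z) dz. The components of the vector representation are exactly the entries of grad f in Cartesian coordinates:
  ∂f/∂x = z*(y + z)
  ∂f/∂y = x*z
  ∂f/∂z = x*(y + 2*z).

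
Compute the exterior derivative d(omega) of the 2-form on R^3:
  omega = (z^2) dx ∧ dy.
d(omega) = (2*z) dx ∧ dy ∧ dz

For a 2-form omega = sum_{i<j} g_{ij} dx_i ∧ dx_j, the exterior derivative is
  d(omega) = sum_{i<j} d(g_{ij}) ∧ dx_i ∧ dx_j = sum_{i<j, k} (∂g_{ij}/∂x_k) dx_k ∧ dx_i ∧ dx_j.
Expand each term, using dx_k ∧ dx_i ∧ dx_j = sgn(permutation) dx_{(a)} ∧ dx_{(b)} ∧ dx_{(c)} with (a < b < c) sorted:
  d(z^2) includes (∂/∂z)(z^2) dz = (2*z) dz, which multiplied by dx ∧ dy gives (2*z) dx ∧ dy ∧ dz
Collecting like 3-forms: d(omega) = (2*z) dx ∧ dy ∧ dz.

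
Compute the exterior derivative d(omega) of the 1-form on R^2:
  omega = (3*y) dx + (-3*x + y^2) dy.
d(omega) = (-6) dx ∧ dy

For a 1-form omega = sum_i f_i dx_i, the exterior derivative is
  d(omega) = sum_{i < j} (∂f_j/∂x_i - ∂f_i/∂x_j) dx_i ∧ dx_j.
  coefficient of dx ∧ dy: ∂f_2/∂x - ∂f_1/∂y = ∂(-3*x + y^2)/∂x - ∂(3*y)/∂y = -6
Assembling: d(omega) = (-6) dx ∧ dy.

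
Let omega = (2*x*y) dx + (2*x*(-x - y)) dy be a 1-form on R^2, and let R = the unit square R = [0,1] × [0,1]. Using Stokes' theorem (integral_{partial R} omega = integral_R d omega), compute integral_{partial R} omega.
integral_(partial R) omega = -4

Stokes: integral_partial_R omega = integral_R d omega with d omega = (∂Q/∂x - ∂P/∂y) dx ∧ dy.
  ∂Q/∂x = -4*x - 2*y
  ∂P/∂y = 2*x
  integrand = ∂Q/∂x - ∂P/∂y = -6*x - 2*y.
Integrating over R: integral_0^1 integral_0^1 (-6*x - 2*y) dx dy = -4.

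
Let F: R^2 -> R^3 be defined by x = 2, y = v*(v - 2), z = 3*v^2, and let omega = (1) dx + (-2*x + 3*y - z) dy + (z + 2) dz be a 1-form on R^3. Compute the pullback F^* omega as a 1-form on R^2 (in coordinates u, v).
F^* omega = (18*v^3 - 12*v^2 + 16*v + 8) dv

Using F^*(f dg) = (f ∘ F) d(g ∘ F), substitute each coordinate x_i by F_i(u, v) in f_i, and replace dx_i by d F_i = (∂F_i/∂u) du + (∂F_i/∂v) dv.
  For the x component: f_1(F) = 1; d F_1 = (0) du + (0) dv
  For the y component: f_2(F) = -6*v - 4; d F_2 = (0) du + (2*v - 2) dv
  For the z component: f_3(F) = 3*v^2 + 2; d F_3 = (0) du + (6*v) dv
Combining and collecting du, dv coefficients:
  coeff of du: 0
  coeff of dv: 18*v^3 - 12*v^2 + 16*v + 8
F^* omega = (18*v^3 - 12*v^2 + 16*v + 8) dv.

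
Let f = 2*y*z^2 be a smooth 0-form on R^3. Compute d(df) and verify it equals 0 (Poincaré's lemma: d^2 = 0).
d(df) = 0

Step 1: df = sum_i (∂f/∂x_i) dx_i = (0) dx + (2*z^2) dy + (4*y*z) dz.
Step 2: Apply d again. Using the 1-form formula, the coefficient of dx ∧ dy in d(df) is ∂^2 f/∂x ∂y - ∂^2 f/∂y ∂x = (0) - (0) = 0 (equality of mixed partials for smooth f).
Similarly for dx ∧ dz and dy ∧ dz — all coefficients vanish. So d(df) = 0.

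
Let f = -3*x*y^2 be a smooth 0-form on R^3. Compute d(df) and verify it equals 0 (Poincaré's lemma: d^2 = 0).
d(df) = 0

Step 1: df = sum_i (∂f/∂x_i) dx_i = (-3*y^2) dx + (-6*x*y) dy + (0) dz.
Step 2: Apply d again. Using the 1-form formula, the coefficient of dx ∧ dy in d(df) is ∂^2 f/∂x ∂y - ∂^2 f/∂y ∂x = (-6*y) - (-6*y) = 0 (equality of mixed partials for smooth f).
Similarly for dx ∧ dz and dy ∧ dz — all coefficients vanish. So d(df) = 0.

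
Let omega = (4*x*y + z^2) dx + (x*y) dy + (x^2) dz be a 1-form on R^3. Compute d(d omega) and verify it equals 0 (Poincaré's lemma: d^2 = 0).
d(d omega) = 0

Step 1: d omega = sum_{i<j} (∂f_j/∂x_i - ∂f_i/∂x_j) dx_i ∧ dx_j:
  coeff of dx ∧ dy: -4*x + y
  coeff of dx ∧ dz: 2*x - 2*z
  coeff of dy ∧ dz: 0
Step 2: Apply d again to each 2-form coefficient. The only possible 3-form in R^3 is dx ∧ dy ∧ dz, with coefficient
  ∂(coeff of dy∧dz)/∂x - ∂(coeff of dx∧dz)/∂y + ∂(coeff of dx∧dy)/∂z
  = ∂/∂x (0) - ∂/∂y (2*x - 2*z) + ∂/∂z (-4*x + y).
Each of these terms simplifies to sums of mixed partials that cancel in pairs. The result is 0 (by equality of mixed partials for smooth functions — Schwarz / Clairaut).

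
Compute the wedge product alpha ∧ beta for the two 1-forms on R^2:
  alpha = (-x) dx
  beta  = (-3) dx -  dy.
alpha ∧ beta = (x) dx ∧ dy

Distribute the wedge, using dx_i ∧ dx_j = -dx_j ∧ dx_i and dx_i ∧ dx_i = 0. For each pair (i, j) with i < j, the coefficient of dx_i ∧ dx_j in alpha ∧ beta is (alpha_i * beta_j - alpha_j * beta_i). Collecting: alpha ∧ beta = (x) dx ∧ dy.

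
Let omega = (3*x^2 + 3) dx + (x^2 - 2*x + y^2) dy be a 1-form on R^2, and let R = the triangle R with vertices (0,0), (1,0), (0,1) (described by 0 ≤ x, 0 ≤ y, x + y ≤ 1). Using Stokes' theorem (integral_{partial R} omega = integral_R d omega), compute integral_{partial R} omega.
integral_(partial R) omega = -2/3

Stokes: integral_partial_R omega = integral_R d omega with d omega = (∂Q/∂x - ∂P/∂y) dx ∧ dy.
  ∂Q/∂x = 2*x - 2
  ∂P/∂y = 0
  integrand = ∂Q/∂x - ∂P/∂y = 2*x - 2.
Integrating over R: integral_0^1 integral_0^{1-x} (2*x - 2) dy dx = -2/3.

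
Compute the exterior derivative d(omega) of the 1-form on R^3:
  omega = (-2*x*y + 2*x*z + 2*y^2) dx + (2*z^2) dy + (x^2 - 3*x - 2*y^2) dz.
d(omega) = (2*x - 4*y) dx ∧ dy + (-3) dx ∧ dz + (-4*y - 4*z) dy ∧ dz

For a 1-form omega = sum_i f_i dx_i, the exterior derivative is
  d(omega) = sum_{i < j} (∂f_j/∂x_i - ∂f_i/∂x_j) dx_i ∧ dx_j.
  coefficient of dx ∧ dy: ∂f_2/∂x - ∂f_1/∂y = ∂(2*z^2)/∂x - ∂(-2*x*y + 2*x*z + 2*y^2)/∂y = 2*x - 4*y
  coefficient of dx ∧ dz: ∂f_3/∂x - ∂f_1/∂z = ∂(x^2 - 3*x - 2*y^2)/∂x - ∂(-2*x*y + 2*x*z + 2*y^2)/∂z = -3
  coefficient of dy ∧ dz: ∂f_3/∂y - ∂f_2/∂z = ∂(x^2 - 3*x - 2*y^2)/∂y - ∂(2*z^2)/∂z = -4*y - 4*z
Assembling: d(omega) = (2*x - 4*y) dx ∧ dy + (-3) dx ∧ dz + (-4*y - 4*z) dy ∧ dz.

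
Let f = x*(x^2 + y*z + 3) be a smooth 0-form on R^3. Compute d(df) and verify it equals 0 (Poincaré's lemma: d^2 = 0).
d(df) = 0

Step 1: df = sum_i (∂f/∂x_i) dx_i = (3*x^2 + y*z + 3) dx + (x*z) dy + (x*y) dz.
Step 2: Apply d again. Using the 1-form formula, the coefficient of dx ∧ dy in d(df) is ∂^2 f/∂x ∂y - ∂^2 f/∂y ∂x = (z) - (z) = 0 (equality of mixed partials for smooth f).
Similarly for dx ∧ dz and dy ∧ dz — all coefficients vanish. So d(df) = 0.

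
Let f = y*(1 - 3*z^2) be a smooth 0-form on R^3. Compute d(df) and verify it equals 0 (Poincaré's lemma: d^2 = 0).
d(df) = 0

Step 1: df = sum_i (∂f/∂x_i) dx_i = (0) dx + (1 - 3*z^2) dy + (-6*y*z) dz.
Step 2: Apply d again. Using the 1-form formula, the coefficient of dx ∧ dy in d(df) is ∂^2 f/∂x ∂y - ∂^2 f/∂y ∂x = (0) - (0) = 0 (equality of mixed partials for smooth f).
Similarly for dx ∧ dz and dy ∧ dz — all coefficients vanish. So d(df) = 0.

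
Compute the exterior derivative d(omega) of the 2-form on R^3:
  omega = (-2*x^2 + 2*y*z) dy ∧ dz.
d(omega) = (-4*x) dx ∧ dy ∧ dz

For a 2-form omega = sum_{i<j} g_{ij} dx_i ∧ dx_j, the exterior derivative is
  d(omega) = sum_{i<j} d(g_{ij}) ∧ dx_i ∧ dx_j = sum_{i<j, k} (∂g_{ij}/∂x_k) dx_k ∧ dx_i ∧ dx_j.
Expand each term, using dx_k ∧ dx_i ∧ dx_j = sgn(permutation) dx_{(a)} ∧ dx_{(b)} ∧ dx_{(c)} with (a < b < c) sorted:
  d(-2*x^2 + 2*y*z) includes (∂/∂x)(-2*x^2 + 2*y*z) dx = (-4*x) dx, which multiplied by dy ∧ dz gives (-4*x) dx ∧ dy ∧ dz
Collecting like 3-forms: d(omega) = (-4*x) dx ∧ dy ∧ dz.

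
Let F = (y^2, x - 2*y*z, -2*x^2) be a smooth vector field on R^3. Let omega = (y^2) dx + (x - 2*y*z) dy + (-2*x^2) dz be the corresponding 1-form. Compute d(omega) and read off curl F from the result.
d(omega) = (2*y) dy ∧ dz + (4*x) dz ∧ dx + (1 - 2*y) dx ∧ dy; curl F = (2*y, 4*x, 1 - 2*y)

d omega = sum_{i<j} (∂f_j/∂x_i - ∂f_i/∂x_j) dx_i ∧ dx_j. Under the identification (dy ∧ dz, dz ∧ dx, dx ∧ dy) ↔ (e_x, e_y, e_z), the coefficients are exactly the components of curl F. Compute:
  ∂R/∂y - ∂Q/∂z = (0) - (-2*y) = 2*y
  ∂P/∂z - ∂R/∂x = (0) - (-4*x) = 4*x
  ∂Q/∂x - ∂P/∂y = (1) - (2*y) = 1 - 2*y.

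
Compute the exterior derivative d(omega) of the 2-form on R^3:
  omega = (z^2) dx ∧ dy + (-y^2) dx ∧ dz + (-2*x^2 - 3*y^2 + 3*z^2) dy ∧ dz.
d(omega) = (-4*x + 2*y + 2*z) dx ∧ dy ∧ dz

For a 2-form omega = sum_{i<j} g_{ij} dx_i ∧ dx_j, the exterior derivative is
  d(omega) = sum_{i<j} d(g_{ij}) ∧ dx_i ∧ dx_j = sum_{i<j, k} (∂g_{ij}/∂x_k) dx_k ∧ dx_i ∧ dx_j.
Expand each term, using dx_k ∧ dx_i ∧ dx_j = sgn(permutation) dx_{(a)} ∧ dx_{(b)} ∧ dx_{(c)} with (a < b < c) sorted:
  d(z^2) includes (∂/∂z)(z^2) dz = (2*z) dz, which multiplied by dx ∧ dy gives (2*z) dx ∧ dy ∧ dz
  d(-y^2) includes (∂/∂y)(-y^2) dy = (-2*y) dy, which multiplied by dx ∧ dz gives (2*y) dx ∧ dy ∧ dz
  d(-2*x^2 - 3*y^2 + 3*z^2) includes (∂/∂x)(-2*x^2 - 3*y^2 + 3*z^2) dx = (-4*x) dx, which multiplied by dy ∧ dz gives (-4*x) dx ∧ dy ∧ dz
Collecting like 3-forms: d(omega) = (-4*x + 2*y + 2*z) dx ∧ dy ∧ dz.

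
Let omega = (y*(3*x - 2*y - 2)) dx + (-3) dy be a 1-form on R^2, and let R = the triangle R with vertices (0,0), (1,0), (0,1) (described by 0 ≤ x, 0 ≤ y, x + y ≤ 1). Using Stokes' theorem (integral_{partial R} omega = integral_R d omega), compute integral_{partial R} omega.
integral_(partial R) omega = 7/6

Stokes: integral_partial_R omega = integral_R d omega with d omega = (∂Q/∂x - ∂P/∂y) dx ∧ dy.
  ∂Q/∂x = 0
  ∂P/∂y = 3*x - 4*y - 2
  integrand = ∂Q/∂x - ∂P/∂y = -3*x + 4*y + 2.
Integrating over R: integral_0^1 integral_0^{1-x} (-3*x + 4*y + 2) dy dx = 7/6.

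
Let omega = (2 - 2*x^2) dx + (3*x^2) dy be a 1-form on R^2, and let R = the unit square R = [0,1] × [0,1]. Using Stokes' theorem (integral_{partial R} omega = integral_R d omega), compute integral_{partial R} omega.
integral_(partial R) omega = 3

Stokes: integral_partial_R omega = integral_R d omega with d omega = (∂Q/∂x - ∂P/∂y) dx ∧ dy.
  ∂Q/∂x = 6*x
  ∂P/∂y = 0
  integrand = ∂Q/∂x - ∂P/∂y = 6*x.
Integrating over R: integral_0^1 integral_0^1 (6*x) dx dy = 3.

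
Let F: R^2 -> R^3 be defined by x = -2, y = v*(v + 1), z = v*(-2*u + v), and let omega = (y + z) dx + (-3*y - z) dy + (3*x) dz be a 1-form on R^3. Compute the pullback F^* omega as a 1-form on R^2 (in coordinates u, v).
F^* omega = (12*v) du + (4*u*v^2 + 2*u*v + 12*u - 8*v^3 - 10*v^2 - 15*v) dv

Using F^*(f dg) = (f ∘ F) d(g ∘ F), substitute each coordinate x_i by F_i(u, v) in f_i, and replace dx_i by d F_i = (∂F_i/∂u) du + (∂F_i/∂v) dv.
  For the x component: f_1(F) = v*(-2*u + 2*v + 1); d F_1 = (0) du + (0) dv
  For the y component: f_2(F) = v*(2*u - 4*v - 3); d F_2 = (0) du + (2*v + 1) dv
  For the z component: f_3(F) = -6; d F_3 = (-2*v) du + (-2*u + 2*v) dv
Combining and collecting du, dv coefficients:
  coeff of du: 12*v
  coeff of dv: 4*u*v^2 + 2*u*v + 12*u - 8*v^3 - 10*v^2 - 15*v
F^* omega = (12*v) du + (4*u*v^2 + 2*u*v + 12*u - 8*v^3 - 10*v^2 - 15*v) dv.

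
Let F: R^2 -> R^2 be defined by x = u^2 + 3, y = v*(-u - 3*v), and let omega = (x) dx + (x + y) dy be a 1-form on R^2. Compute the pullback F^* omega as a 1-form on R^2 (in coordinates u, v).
F^* omega = (2*u^3 - u^2*v + u*v^2 + 6*u + 3*v^3 - 3*v) du + (-u^3 - 5*u^2*v + 9*u*v^2 - 3*u + 18*v^3 - 18*v) dv

Using F^*(f dg) = (f ∘ F) d(g ∘ F), substitute each coordinate x_i by F_i(u, v) in f_i, and replace dx_i by d F_i = (∂F_i/∂u) du + (∂F_i/∂v) dv.
  For the x component: f_1(F) = u^2 + 3; d F_1 = (2*u) du + (0) dv
  For the y component: f_2(F) = u^2 - u*v - 3*v^2 + 3; d F_2 = (-v) du + (-u - 6*v) dv
Combining and collecting du, dv coefficients:
  coeff of du: 2*u^3 - u^2*v + u*v^2 + 6*u + 3*v^3 - 3*v
  coeff of dv: -u^3 - 5*u^2*v + 9*u*v^2 - 3*u + 18*v^3 - 18*v
F^* omega = (2*u^3 - u^2*v + u*v^2 + 6*u + 3*v^3 - 3*v) du + (-u^3 - 5*u^2*v + 9*u*v^2 - 3*u + 18*v^3 - 18*v) dv.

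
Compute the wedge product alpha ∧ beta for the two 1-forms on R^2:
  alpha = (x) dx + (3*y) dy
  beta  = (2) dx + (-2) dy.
alpha ∧ beta = (-2*x - 6*y) dx ∧ dy

Distribute the wedge, using dx_i ∧ dx_j = -dx_j ∧ dx_i and dx_i ∧ dx_i = 0. For each pair (i, j) with i < j, the coefficient of dx_i ∧ dx_j in alpha ∧ beta is (alpha_i * beta_j - alpha_j * beta_i). Collecting: alpha ∧ beta = (-2*x - 6*y) dx ∧ dy.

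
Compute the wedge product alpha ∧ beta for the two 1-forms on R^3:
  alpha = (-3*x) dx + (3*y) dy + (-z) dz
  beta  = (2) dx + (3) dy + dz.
alpha ∧ beta = (-9*x - 6*y) dx ∧ dy + (-3*x + 2*z) dx ∧ dz + (3*y + 3*z) dy ∧ dz

Distribute the wedge, using dx_i ∧ dx_j = -dx_j ∧ dx_i and dx_i ∧ dx_i = 0. For each pair (i, j) with i < j, the coefficient of dx_i ∧ dx_j in alpha ∧ beta is (alpha_i * beta_j - alpha_j * beta_i). Collecting: alpha ∧ beta = (-9*x - 6*y) dx ∧ dy + (-3*x + 2*z) dx ∧ dz + (3*y + 3*z) dy ∧ dz.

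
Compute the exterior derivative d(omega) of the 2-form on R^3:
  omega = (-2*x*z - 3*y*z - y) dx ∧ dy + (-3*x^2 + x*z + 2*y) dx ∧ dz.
d(omega) = (-2*x - 3*y - 2) dx ∧ dy ∧ dz

For a 2-form omega = sum_{i<j} g_{ij} dx_i ∧ dx_j, the exterior derivative is
  d(omega) = sum_{i<j} d(g_{ij}) ∧ dx_i ∧ dx_j = sum_{i<j, k} (∂g_{ij}/∂x_k) dx_k ∧ dx_i ∧ dx_j.
Expand each term, using dx_k ∧ dx_i ∧ dx_j = sgn(permutation) dx_{(a)} ∧ dx_{(b)} ∧ dx_{(c)} with (a < b < c) sorted:
  d(-2*x*z - 3*y*z - y) includes (∂/∂z)(-2*x*z - 3*y*z - y) dz = (-2*x - 3*y) dz, which multiplied by dx ∧ dy gives (-2*x - 3*y) dx ∧ dy ∧ dz
  d(-3*x^2 + x*z + 2*y) includes (∂/∂y)(-3*x^2 + x*z + 2*y) dy = (2) dy, which multiplied by dx ∧ dz gives (-2) dx ∧ dy ∧ dz
Collecting like 3-forms: d(omega) = (-2*x - 3*y - 2) dx ∧ dy ∧ dz.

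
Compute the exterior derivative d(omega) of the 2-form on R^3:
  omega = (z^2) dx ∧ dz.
d(omega) = 0

For a 2-form omega = sum_{i<j} g_{ij} dx_i ∧ dx_j, the exterior derivative is
  d(omega) = sum_{i<j} d(g_{ij}) ∧ dx_i ∧ dx_j = sum_{i<j, k} (∂g_{ij}/∂x_k) dx_k ∧ dx_i ∧ dx_j.
Expand each term, using dx_k ∧ dx_i ∧ dx_j = sgn(permutation) dx_{(a)} ∧ dx_{(b)} ∧ dx_{(c)} with (a < b < c) sorted:

Collecting like 3-forms: d(omega) = 0.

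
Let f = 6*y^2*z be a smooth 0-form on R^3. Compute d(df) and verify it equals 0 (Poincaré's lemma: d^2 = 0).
d(df) = 0

Step 1: df = sum_i (∂f/∂x_i) dx_i = (0) dx + (12*y*z) dy + (6*y^2) dz.
Step 2: Apply d again. Using the 1-form formula, the coefficient of dx ∧ dy in d(df) is ∂^2 f/∂x ∂y - ∂^2 f/∂y ∂x = (0) - (0) = 0 (equality of mixed partials for smooth f).
Similarly for dx ∧ dz and dy ∧ dz — all coefficients vanish. So d(df) = 0.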